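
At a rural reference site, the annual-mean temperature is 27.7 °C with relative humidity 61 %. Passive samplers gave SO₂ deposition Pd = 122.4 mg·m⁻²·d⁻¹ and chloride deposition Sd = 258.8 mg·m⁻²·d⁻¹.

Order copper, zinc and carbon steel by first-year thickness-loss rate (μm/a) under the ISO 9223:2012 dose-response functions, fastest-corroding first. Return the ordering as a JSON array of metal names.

["carbon steel", "zinc", "copper"]

copper: temperature factor f = -0.080·(17.7) = -1.4160
  SO₂ term: 0.0053·122.4^0.26·exp(0.059·61-1.4160) = 0.1641
  Sd branch = 0.01025·Sd^0.27·e^(0.036·RH+0.049·T) = 1.605 μm/a
  sum: 0.1641 + 1.605 → r_corr = 1.769 μm/a
zinc: temperature factor f = -0.071·(17.7) = -1.2567
  SO₂ term: 0.0129·122.4^0.44·exp(0.046·61-1.2567) = 0.5036
  Cl⁻ term: 0.0175·258.8^0.57·exp(0.008·61+0.085·27.7) = 7.127
  sum: 0.5036 + 7.127 → r_corr = 7.631 μm/a
carbon steel: f(T) = -0.054·(T−10) [T>10 °C] = -0.9558
  SO₂ term: 1.77·122.4^0.52·exp(0.02·61-0.9558) = 28.08
  Sd branch = 0.102·Sd^0.62·e^(0.033·RH+0.04·T) = 72.46 μm/a
  sum: 28.08 + 72.46 → r_corr = 100.5 μm/a
Ordering by μm/a: carbon steel (101) > zinc (7.63) > copper (1.77)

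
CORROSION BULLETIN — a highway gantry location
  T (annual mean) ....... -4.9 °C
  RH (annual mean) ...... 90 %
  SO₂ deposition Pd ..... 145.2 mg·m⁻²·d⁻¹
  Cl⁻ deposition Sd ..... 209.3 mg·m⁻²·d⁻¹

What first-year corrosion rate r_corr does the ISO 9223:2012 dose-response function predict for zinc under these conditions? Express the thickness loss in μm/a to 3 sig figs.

r_corr = 4.61 μm/a

zinc: T≤10 °C ⇒ hinge +0.038·(-4.9−10) = -0.5662
  sulphur-dioxide contribution → 4.111 μm/a
  chloride contribution → 0.4985 μm/a
  total first-year rate 4.609 μm/a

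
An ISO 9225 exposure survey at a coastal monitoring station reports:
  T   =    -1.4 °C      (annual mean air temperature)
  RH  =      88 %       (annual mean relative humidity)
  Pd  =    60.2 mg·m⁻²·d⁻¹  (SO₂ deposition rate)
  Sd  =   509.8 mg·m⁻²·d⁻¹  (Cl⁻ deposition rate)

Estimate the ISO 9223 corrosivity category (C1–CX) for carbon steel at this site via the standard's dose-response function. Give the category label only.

carbon steel: T≤10 °C ⇒ hinge +0.150·(-1.4−10) = -1.7100
  Pd branch = 1.77·Pd^0.52·e^(0.02·RH+f) = 15.67 μm/a
  Cl⁻ term: 0.102·509.8^0.62·exp(0.033·88+0.04·-1.4) = 83.96
  sum: 15.67 + 83.96 → r_corr = 99.63 μm/a
99.6 μm/a falls in (80, 200] for carbon steel → category C5

C5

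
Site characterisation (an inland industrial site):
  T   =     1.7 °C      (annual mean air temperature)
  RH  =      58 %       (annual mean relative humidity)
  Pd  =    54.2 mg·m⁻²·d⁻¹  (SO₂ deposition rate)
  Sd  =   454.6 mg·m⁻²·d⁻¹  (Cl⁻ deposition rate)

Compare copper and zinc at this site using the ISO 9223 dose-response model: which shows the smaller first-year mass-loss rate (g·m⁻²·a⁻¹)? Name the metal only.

copper: temperature factor f = +0.126·(-8.3) = -1.0458
  SO₂ term: 0.0053·54.2^0.26·exp(0.059·58-1.0458) = 0.1611
  Sd branch = 0.01025·Sd^0.27·e^(0.036·RH+0.049·T) = 0.4691 μm/a
  r_corr = 0.1611 + 0.4691 = 0.6302 μm/a
  mass loss = 0.6302 μm/a × 8.96 g/cm³ = 5.647 g·m⁻²·a⁻¹
zinc: f(T) = +0.038·(T−10) [T≤10 °C] = -0.3154
  Pd branch = 0.0129·Pd^0.44·e^(0.046·RH+f) = 0.7857 μm/a
  Cl⁻ term: 0.0175·454.6^0.57·exp(0.008·58+0.085·1.7) = 1.052
  r_corr = 0.7857 + 1.052 = 1.838 μm/a
  mass loss = 1.838 μm/a × 7.14 g/cm³ = 13.12 g·m⁻²·a⁻¹
Ordering by g·m⁻²·a⁻¹: zinc (13.1) > copper (5.65)

copper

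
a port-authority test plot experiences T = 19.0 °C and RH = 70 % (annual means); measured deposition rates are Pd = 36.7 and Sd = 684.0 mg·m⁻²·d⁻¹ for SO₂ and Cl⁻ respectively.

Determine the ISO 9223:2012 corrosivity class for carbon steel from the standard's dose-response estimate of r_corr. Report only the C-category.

C5

carbon steel: f(T) = -0.054·(T−10) [T>10 °C] = -0.4860
  SO₂ term: 1.77·36.7^0.52·exp(0.02·70-0.4860) = 28.74
  Cl⁻ term: 0.102·684.0^0.62·exp(0.033·70+0.04·19.0) = 125.8
  sum: 28.74 + 125.8 → r_corr = 154.5 μm/a
155 μm/a falls in (80, 200] for carbon steel → category C5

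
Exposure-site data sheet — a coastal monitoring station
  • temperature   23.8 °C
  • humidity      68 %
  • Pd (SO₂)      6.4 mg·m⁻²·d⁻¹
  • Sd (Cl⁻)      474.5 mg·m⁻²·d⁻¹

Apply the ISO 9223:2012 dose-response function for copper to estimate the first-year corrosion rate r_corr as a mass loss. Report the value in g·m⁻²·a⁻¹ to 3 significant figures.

copper: f(T) = -0.080·(T−10) [T>10 °C] = -1.1040
  Pd branch = 0.0053·Pd^0.26·e^(0.059·RH+f) = 0.1573 μm/a
  Cl⁻ term: 0.01025·474.5^0.27·exp(0.036·68+0.049·23.8) = 2.009
  r_corr = 0.1573 + 2.009 = 2.166 μm/a
Convert to mass loss: 2.166 μm/a × 8.96 g/cm³ = 19.41 g·m⁻²·a⁻¹

r_corr = 19.4 g·m⁻²·a⁻¹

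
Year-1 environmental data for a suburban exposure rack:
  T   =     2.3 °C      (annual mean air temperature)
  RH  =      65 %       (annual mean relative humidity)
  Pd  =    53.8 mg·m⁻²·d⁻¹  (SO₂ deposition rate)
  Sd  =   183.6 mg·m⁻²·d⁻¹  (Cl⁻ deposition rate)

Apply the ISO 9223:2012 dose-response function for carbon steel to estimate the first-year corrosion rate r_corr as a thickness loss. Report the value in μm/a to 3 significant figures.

carbon steel: temperature factor f = +0.150·(-7.7) = -1.1550
  Pd branch = 1.77·Pd^0.52·e^(0.02·RH+f) = 16.25 μm/a
  Cl⁻ term: 0.102·183.6^0.62·exp(0.033·65+0.04·2.3) = 24.19
  sum: 16.25 + 24.19 → r_corr = 40.45 μm/a

r_corr = 40.4 μm/a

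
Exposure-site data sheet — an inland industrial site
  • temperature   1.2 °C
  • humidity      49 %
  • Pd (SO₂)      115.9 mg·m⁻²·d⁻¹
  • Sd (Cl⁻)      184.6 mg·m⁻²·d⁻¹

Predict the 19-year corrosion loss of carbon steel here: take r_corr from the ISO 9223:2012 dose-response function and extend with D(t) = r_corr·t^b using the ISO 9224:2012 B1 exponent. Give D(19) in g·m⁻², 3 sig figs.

D(19) = 1.05e+03 g·m⁻²

carbon steel: temperature factor f = +0.150·(-8.8) = -1.3200
  SO₂ term: 1.77·115.9^0.52·exp(0.02·49-1.3200) = 14.92
  Sd branch = 0.102·Sd^0.62·e^(0.033·RH+0.04·T) = 13.7 μm/a
  r_corr = 14.92 + 13.7 = 28.62 μm/a
Power-law: D(19) = r_corr · 19^0.523
  D(19) = 28.62 × 19^0.523 = 28.62 × 4.664 = 133.5 μm
  Mass loss = 133.5 μm × 7.85 g/cm³ = 1048 g·m⁻²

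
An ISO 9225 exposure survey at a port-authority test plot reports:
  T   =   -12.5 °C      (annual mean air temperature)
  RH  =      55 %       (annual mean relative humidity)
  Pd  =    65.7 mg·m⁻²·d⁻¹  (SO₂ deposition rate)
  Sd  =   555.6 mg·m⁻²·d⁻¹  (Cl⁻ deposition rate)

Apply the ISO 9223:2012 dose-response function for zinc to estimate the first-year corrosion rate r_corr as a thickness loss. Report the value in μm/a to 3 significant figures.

r_corr = 0.779 μm/a

zinc: T≤10 °C ⇒ hinge +0.038·(-12.5−10) = -0.8550
  SO₂ term: 0.0129·65.7^0.44·exp(0.046·55-0.8550) = 0.4343
  Sd branch = 0.0175·Sd^0.57·e^(0.008·RH+0.085·T) = 0.3445 μm/a
  r_corr = 0.4343 + 0.3445 = 0.7788 μm/a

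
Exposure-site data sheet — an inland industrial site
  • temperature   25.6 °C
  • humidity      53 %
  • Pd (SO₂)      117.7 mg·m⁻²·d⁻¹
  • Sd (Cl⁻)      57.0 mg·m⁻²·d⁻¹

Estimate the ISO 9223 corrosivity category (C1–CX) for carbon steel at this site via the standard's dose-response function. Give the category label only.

C3

carbon steel: f(T) = -0.054·(T−10) [T>10 °C] = -0.8424
  SO₂ term: 1.77·117.7^0.52·exp(0.02·53-0.8424) = 26.26
  Cl⁻ term: 0.102·57.0^0.62·exp(0.033·53+0.04·25.6) = 20.02
  r_corr = 26.26 + 20.02 = 46.28 μm/a
ISO 9223 Table 2 (carbon steel): 25 < 46.3 ≤ 50 μm/a ⇒ C3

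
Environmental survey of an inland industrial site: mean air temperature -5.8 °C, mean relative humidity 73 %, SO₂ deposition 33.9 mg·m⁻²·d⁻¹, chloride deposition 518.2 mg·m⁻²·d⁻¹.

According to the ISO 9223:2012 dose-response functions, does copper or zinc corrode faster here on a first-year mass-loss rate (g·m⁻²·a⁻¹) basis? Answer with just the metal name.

copper: temperature factor f = +0.126·(-15.8) = -1.9908
  SO₂ term: 0.0053·33.9^0.26·exp(0.059·73-1.9908) = 0.1343
  Sd branch = 0.01025·Sd^0.27·e^(0.036·RH+0.049·T) = 0.5775 μm/a
  sum: 0.1343 + 0.5775 → r_corr = 0.7118 μm/a
  mass loss = 0.7118 μm/a × 8.96 g/cm³ = 6.377 g·m⁻²·a⁻¹
zinc: T≤10 °C ⇒ hinge +0.038·(-5.8−10) = -0.6004
  Pd branch = 0.0129·Pd^0.44·e^(0.046·RH+f) = 0.9583 μm/a
  Cl⁻ term: 0.0175·518.2^0.57·exp(0.008·73+0.085·-5.8) = 0.6758
  r_corr = 0.9583 + 0.6758 = 1.634 μm/a
  mass loss = 1.634 μm/a × 7.14 g/cm³ = 11.67 g·m⁻²·a⁻¹
Ordering by g·m⁻²·a⁻¹: zinc (11.7) > copper (6.38)

zinc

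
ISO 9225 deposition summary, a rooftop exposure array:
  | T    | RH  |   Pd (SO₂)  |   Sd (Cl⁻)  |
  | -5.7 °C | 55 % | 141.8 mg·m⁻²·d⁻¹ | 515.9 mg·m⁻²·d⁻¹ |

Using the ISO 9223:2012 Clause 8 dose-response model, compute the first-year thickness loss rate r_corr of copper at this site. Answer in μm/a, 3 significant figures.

copper: f(T) = +0.126·(T−10) [T≤10 °C] = -1.9782
  SO₂ term: 0.0053·141.8^0.26·exp(0.059·55-1.9782) = 0.06821
  Cl⁻ term: 0.01025·515.9^0.27·exp(0.036·55+0.049·-5.7) = 0.3032
  r_corr = 0.06821 + 0.3032 = 0.3714 μm/a

r_corr = 0.371 μm/a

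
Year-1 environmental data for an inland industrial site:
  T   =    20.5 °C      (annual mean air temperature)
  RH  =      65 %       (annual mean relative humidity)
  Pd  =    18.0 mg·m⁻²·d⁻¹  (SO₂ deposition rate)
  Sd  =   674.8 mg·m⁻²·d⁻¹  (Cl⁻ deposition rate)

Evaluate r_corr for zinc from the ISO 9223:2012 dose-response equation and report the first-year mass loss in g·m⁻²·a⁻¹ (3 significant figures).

r_corr = 52.3 g·m⁻²·a⁻¹

zinc: T>10 °C ⇒ hinge -0.071·(20.5−10) = -0.7455
  Pd branch = 0.0129·Pd^0.44·e^(0.046·RH+f) = 0.4342 μm/a
  Cl⁻ term: 0.0175·674.8^0.57·exp(0.008·65+0.085·20.5) = 6.891
  sum: 0.4342 + 6.891 → r_corr = 7.325 μm/a
Convert to mass loss: 7.325 μm/a × 7.14 g/cm³ = 52.3 g·m⁻²·a⁻¹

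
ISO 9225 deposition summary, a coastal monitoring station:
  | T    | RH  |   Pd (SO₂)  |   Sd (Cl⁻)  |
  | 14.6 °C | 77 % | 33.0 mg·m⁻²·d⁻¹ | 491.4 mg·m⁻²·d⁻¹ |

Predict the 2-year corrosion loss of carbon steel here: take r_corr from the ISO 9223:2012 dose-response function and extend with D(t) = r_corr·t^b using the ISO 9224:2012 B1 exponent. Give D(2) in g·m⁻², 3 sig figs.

carbon steel: f(T) = -0.054·(T−10) [T>10 °C] = -0.2484
  sulphur-dioxide contribution → 39.68 μm/a
  chloride contribution → 108.3 μm/a
  total first-year rate 147.9 μm/a
Long-term exponent b (ISO 9224 Table 2, B1) = 0.523
  D(2) = 147.9 × 2^0.523 = 147.9 × 1.437 = 212.6 μm
  Mass loss = 212.6 μm × 7.85 g/cm³ = 1669 g·m⁻²

D(2) = 1.67e+03 g·m⁻²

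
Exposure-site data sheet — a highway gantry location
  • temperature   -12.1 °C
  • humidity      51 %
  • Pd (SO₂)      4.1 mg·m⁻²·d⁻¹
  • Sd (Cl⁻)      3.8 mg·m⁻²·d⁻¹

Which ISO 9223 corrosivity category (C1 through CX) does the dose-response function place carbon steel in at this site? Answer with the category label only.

C1

carbon steel: T≤10 °C ⇒ hinge +0.150·(-12.1−10) = -3.3150
  Pd branch = 1.77·Pd^0.52·e^(0.02·RH+f) = 0.3715 μm/a
  Cl⁻ term: 0.102·3.8^0.62·exp(0.033·51+0.04·-12.1) = 0.7741
  r_corr = 0.3715 + 0.7741 = 1.146 μm/a
ISO 9223 Table 2 (carbon steel): 0 < 1.15 ≤ 1.3 μm/a ⇒ C1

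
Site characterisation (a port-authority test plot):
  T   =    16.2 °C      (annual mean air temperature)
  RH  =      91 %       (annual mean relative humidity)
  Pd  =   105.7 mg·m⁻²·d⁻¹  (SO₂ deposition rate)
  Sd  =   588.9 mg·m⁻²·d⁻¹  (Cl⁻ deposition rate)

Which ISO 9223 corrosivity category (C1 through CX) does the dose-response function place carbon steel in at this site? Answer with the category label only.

carbon steel: temperature factor f = -0.054·(6.2) = -0.3348
  SO₂ term: 1.77·105.7^0.52·exp(0.02·91-0.3348) = 88.21
  Sd branch = 0.102·Sd^0.62·e^(0.033·RH+0.04·T) = 204.9 μm/a
  r_corr = 88.21 + 204.9 = 293.2 μm/a
293 μm/a falls in (200, 700] for carbon steel → category CX

CX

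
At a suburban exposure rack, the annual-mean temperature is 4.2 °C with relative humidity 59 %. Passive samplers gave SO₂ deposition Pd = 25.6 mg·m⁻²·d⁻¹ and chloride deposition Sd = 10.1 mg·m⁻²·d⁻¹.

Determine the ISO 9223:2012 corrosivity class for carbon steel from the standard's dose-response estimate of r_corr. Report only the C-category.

C2

carbon steel: temperature factor f = +0.150·(-5.8) = -0.8700
  sulphur-dioxide contribution → 13.03 μm/a
  chloride contribution → 3.547 μm/a
  total first-year rate 16.57 μm/a
ISO 9223 Table 2 (carbon steel): 1.3 < 16.6 ≤ 25 μm/a ⇒ C2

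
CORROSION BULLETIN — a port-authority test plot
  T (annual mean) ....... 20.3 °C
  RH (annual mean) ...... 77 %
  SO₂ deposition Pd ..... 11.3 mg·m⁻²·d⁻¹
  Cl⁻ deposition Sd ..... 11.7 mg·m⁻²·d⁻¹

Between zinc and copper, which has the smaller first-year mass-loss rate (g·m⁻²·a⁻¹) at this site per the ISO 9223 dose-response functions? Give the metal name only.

zinc: temperature factor f = -0.071·(10.3) = -0.7313
  sulphur-dioxide contribution → 0.6232 μm/a
  chloride contribution → 0.7393 μm/a
  total first-year rate 1.362 μm/a
  mass loss = 1.362 μm/a × 7.14 g/cm³ = 9.728 g·m⁻²·a⁻¹
copper: T>10 °C ⇒ hinge -0.080·(20.3−10) = -0.8240
  sulphur-dioxide contribution → 0.4104 μm/a
  chloride contribution → 0.861 μm/a
  total first-year rate 1.271 μm/a
  mass loss = 1.271 μm/a × 8.96 g/cm³ = 11.39 g·m⁻²·a⁻¹
Ordering by g·m⁻²·a⁻¹: copper (11.4) > zinc (9.73)

zinc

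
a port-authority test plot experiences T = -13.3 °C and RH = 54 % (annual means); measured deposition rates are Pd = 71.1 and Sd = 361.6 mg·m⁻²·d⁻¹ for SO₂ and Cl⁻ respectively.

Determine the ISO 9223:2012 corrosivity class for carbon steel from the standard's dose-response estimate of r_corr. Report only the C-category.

carbon steel: T≤10 °C ⇒ hinge +0.150·(-13.3−10) = -3.4950
  SO₂ term: 1.77·71.1^0.52·exp(0.02·54-3.4950) = 1.453
  Cl⁻ term: 0.102·361.6^0.62·exp(0.033·54+0.04·-13.3) = 13.73
  sum: 1.453 + 13.73 → r_corr = 15.18 μm/a
Category bounds: 1.3…25 μm/a bracket r_corr ⇒ C2

C2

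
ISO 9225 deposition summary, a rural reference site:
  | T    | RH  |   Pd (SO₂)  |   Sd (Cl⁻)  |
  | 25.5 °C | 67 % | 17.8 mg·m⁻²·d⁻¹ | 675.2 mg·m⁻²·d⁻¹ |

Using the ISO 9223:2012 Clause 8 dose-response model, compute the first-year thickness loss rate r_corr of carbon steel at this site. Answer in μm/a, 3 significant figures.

carbon steel: temperature factor f = -0.054·(15.5) = -0.8370
  sulphur-dioxide contribution → 13.08 μm/a
  chloride contribution → 146.6 μm/a
  ⇒ r_corr(carbon steel) = 159.7 μm/a

r_corr = 160 μm/a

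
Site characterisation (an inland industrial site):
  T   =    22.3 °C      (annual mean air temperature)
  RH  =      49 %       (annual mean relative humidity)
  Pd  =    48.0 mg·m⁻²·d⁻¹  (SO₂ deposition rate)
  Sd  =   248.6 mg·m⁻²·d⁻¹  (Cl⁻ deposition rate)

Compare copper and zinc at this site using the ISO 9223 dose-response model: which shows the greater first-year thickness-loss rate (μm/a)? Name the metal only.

zinc

copper: temperature factor f = -0.080·(12.3) = -0.9840
  sulphur-dioxide contribution → 0.09763 μm/a
  chloride contribution → 0.791 μm/a
  ⇒ r_corr(copper) = 0.8886 μm/a
zinc: T>10 °C ⇒ hinge -0.071·(22.3−10) = -0.8733
  sulphur-dioxide contribution → 0.2818 μm/a
  chloride contribution → 3.999 μm/a
  total first-year rate 4.281 μm/a
Ordering by μm/a: zinc (4.28) > copper (0.889)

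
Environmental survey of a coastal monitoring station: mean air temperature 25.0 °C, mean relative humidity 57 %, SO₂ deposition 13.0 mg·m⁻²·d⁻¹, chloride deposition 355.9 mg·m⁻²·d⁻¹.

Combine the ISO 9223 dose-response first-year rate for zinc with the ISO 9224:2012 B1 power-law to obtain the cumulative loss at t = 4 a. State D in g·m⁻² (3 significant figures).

D(4) = 149 g·m⁻²

zinc: T>10 °C ⇒ hinge -0.071·(25.0−10) = -1.0650
  SO₂ term: 0.0129·13.0^0.44·exp(0.046·57-1.0650) = 0.1892
  Sd branch = 0.0175·Sd^0.57·e^(0.008·RH+0.085·T) = 6.58 μm/a
  sum: 0.1892 + 6.58 → r_corr = 6.769 μm/a
Power-law: D(4) = r_corr · 4^0.813
  D(4) = 6.769 × 4^0.813 = 6.769 × 3.087 = 20.89 μm
  Mass loss = 20.89 μm × 7.14 g/cm³ = 149.2 g·m⁻²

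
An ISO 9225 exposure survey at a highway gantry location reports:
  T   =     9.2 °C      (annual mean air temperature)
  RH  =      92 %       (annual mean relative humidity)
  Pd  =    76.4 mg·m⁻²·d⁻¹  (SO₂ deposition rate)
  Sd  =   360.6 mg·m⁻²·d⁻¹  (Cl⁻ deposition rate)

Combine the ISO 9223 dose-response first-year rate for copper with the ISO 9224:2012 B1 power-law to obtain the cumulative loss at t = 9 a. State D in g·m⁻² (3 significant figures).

D(9) = 215 g·m⁻²

copper: temperature factor f = +0.126·(-0.8) = -0.1008
  SO₂ term: 0.0053·76.4^0.26·exp(0.059·92-0.1008) = 3.369
  Sd branch = 0.01025·Sd^0.27·e^(0.036·RH+0.049·T) = 2.164 μm/a
  r_corr = 3.369 + 2.164 = 5.533 μm/a
Long-term exponent b (ISO 9224 Table 2, B1) = 0.667
  D(9) = 5.533 × 9^0.667 = 5.533 × 4.33 = 23.96 μm
  Mass loss = 23.96 μm × 8.96 g/cm³ = 214.6 g·m⁻²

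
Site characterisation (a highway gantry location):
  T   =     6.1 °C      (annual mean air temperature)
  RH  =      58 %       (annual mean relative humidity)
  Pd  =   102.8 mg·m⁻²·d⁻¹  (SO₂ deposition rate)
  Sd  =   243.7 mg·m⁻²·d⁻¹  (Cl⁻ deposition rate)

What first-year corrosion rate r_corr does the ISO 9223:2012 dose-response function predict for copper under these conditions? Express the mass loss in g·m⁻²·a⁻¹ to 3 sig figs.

copper: f(T) = +0.126·(T−10) [T≤10 °C] = -0.4914
  Pd branch = 0.0053·Pd^0.26·e^(0.059·RH+f) = 0.3312 μm/a
  Cl⁻ term: 0.01025·243.7^0.27·exp(0.036·58+0.049·6.1) = 0.4918
  sum: 0.3312 + 0.4918 → r_corr = 0.823 μm/a
Convert to mass loss: 0.823 μm/a × 8.96 g/cm³ = 7.374 g·m⁻²·a⁻¹

r_corr = 7.37 g·m⁻²·a⁻¹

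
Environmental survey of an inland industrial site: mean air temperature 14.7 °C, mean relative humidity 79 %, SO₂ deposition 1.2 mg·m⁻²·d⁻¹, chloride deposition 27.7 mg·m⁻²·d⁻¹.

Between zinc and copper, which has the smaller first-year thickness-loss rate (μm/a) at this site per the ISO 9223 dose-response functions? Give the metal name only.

zinc

zinc: temperature factor f = -0.071·(4.7) = -0.3337
  Pd branch = 0.0129·Pd^0.44·e^(0.046·RH+f) = 0.3791 μm/a
  Sd branch = 0.0175·Sd^0.57·e^(0.008·RH+0.085·T) = 0.7627 μm/a
  sum: 0.3791 + 0.7627 → r_corr = 1.142 μm/a
copper: temperature factor f = -0.080·(4.7) = -0.3760
  Pd branch = 0.0053·Pd^0.26·e^(0.059·RH+f) = 0.4035 μm/a
  Cl⁻ term: 0.01025·27.7^0.27·exp(0.036·79+0.049·14.7) = 0.8875
  sum: 0.4035 + 0.8875 → r_corr = 1.291 μm/a
Ordering by μm/a: copper (1.29) > zinc (1.14)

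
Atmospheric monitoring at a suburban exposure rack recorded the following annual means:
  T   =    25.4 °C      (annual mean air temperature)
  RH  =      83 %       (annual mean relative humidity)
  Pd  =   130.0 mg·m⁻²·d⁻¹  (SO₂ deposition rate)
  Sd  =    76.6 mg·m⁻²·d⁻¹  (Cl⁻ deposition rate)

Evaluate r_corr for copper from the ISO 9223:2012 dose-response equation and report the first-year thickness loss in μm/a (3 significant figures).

copper: f(T) = -0.080·(T−10) [T>10 °C] = -1.2320
  sulphur-dioxide contribution → 0.7338 μm/a
  chloride contribution → 2.279 μm/a
  total first-year rate 3.012 μm/a

r_corr = 3.01 μm/a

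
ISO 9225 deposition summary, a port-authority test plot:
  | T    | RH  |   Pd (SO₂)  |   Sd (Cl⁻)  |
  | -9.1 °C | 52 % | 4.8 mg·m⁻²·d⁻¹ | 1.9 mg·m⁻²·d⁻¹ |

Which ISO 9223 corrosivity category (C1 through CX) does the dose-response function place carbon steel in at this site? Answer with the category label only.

carbon steel: temperature factor f = +0.150·(-19.1) = -2.8650
  Pd branch = 1.77·Pd^0.52·e^(0.02·RH+f) = 0.6451 μm/a
  Cl⁻ term: 0.102·1.9^0.62·exp(0.033·52+0.04·-9.1) = 0.5869
  r_corr = 0.6451 + 0.5869 = 1.232 μm/a
1.23 μm/a falls in (0, 1.3] for carbon steel → category C1

C1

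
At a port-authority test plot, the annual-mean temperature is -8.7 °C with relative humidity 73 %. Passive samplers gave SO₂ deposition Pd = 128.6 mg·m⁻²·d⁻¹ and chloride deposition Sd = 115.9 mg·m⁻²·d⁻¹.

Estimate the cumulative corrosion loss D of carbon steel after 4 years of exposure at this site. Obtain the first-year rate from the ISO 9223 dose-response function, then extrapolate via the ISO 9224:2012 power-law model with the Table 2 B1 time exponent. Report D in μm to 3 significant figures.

carbon steel: T≤10 °C ⇒ hinge +0.150·(-8.7−10) = -2.8050
  SO₂ term: 1.77·128.6^0.52·exp(0.02·73-2.8050) = 5.763
  Cl⁻ term: 0.102·115.9^0.62·exp(0.033·73+0.04·-8.7) = 15.26
  r_corr = 5.763 + 15.26 = 21.02 μm/a
ISO 9224: D(t) = r_corr · t^b with b = 0.523 (carbon steel, B1)
  D(4) = 21.02 × 4^0.523 = 21.02 × 2.065 = 43.4 μm

D(4) = 43.4 μm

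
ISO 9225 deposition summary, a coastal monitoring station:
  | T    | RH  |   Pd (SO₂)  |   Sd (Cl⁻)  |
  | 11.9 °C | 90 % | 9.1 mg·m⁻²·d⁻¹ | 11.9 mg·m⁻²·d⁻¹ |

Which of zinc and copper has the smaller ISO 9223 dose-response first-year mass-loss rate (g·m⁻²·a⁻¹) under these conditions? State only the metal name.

zinc

zinc: T>10 °C ⇒ hinge -0.071·(11.9−10) = -0.1349
  sulphur-dioxide contribution → 1.871 μm/a
  chloride contribution → 0.4056 μm/a
  total first-year rate 2.276 μm/a
  mass loss = 2.276 μm/a × 7.14 g/cm³ = 16.25 g·m⁻²·a⁻¹
copper: T>10 °C ⇒ hinge -0.080·(11.9−10) = -0.1520
  sulphur-dioxide contribution → 1.636 μm/a
  chloride contribution → 0.9151 μm/a
  total first-year rate 2.551 μm/a
  mass loss = 2.551 μm/a × 8.96 g/cm³ = 22.86 g·m⁻²·a⁻¹
Ordering by g·m⁻²·a⁻¹: copper (22.9) > zinc (16.3)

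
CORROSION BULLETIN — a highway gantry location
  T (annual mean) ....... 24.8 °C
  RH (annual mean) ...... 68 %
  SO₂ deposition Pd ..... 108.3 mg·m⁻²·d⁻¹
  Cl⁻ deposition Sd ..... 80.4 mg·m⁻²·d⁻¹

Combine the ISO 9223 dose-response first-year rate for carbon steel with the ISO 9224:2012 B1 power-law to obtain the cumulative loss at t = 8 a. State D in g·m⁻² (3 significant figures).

carbon steel: f(T) = -0.054·(T−10) [T>10 °C] = -0.7992
  SO₂ term: 1.77·108.3^0.52·exp(0.02·68-0.7992) = 35.44
  Cl⁻ term: 0.102·80.4^0.62·exp(0.033·68+0.04·24.8) = 39.38
  sum: 35.44 + 39.38 → r_corr = 74.82 μm/a
Long-term exponent b (ISO 9224 Table 2, B1) = 0.523
  D(8) = 74.82 × 8^0.523 = 74.82 × 2.967 = 222 μm
  Mass loss = 222 μm × 7.85 g/cm³ = 1743 g·m⁻²

D(8) = 1.74e+03 g·m⁻²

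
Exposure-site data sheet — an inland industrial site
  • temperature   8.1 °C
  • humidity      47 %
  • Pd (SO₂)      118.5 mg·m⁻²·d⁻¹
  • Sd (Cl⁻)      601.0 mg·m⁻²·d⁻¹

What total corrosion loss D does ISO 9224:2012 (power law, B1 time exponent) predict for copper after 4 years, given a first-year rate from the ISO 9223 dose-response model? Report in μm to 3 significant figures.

copper: f(T) = +0.126·(T−10) [T≤10 °C] = -0.2394
  SO₂ term: 0.0053·118.5^0.26·exp(0.059·47-0.2394) = 0.2311
  Cl⁻ term: 0.01025·601.0^0.27·exp(0.036·47+0.049·8.1) = 0.4658
  sum: 0.2311 + 0.4658 → r_corr = 0.6969 μm/a
Power-law: D(4) = r_corr · 4^0.667
  D(4) = 0.6969 × 4^0.667 = 0.6969 × 2.521 = 1.757 μm

D(4) = 1.76 μm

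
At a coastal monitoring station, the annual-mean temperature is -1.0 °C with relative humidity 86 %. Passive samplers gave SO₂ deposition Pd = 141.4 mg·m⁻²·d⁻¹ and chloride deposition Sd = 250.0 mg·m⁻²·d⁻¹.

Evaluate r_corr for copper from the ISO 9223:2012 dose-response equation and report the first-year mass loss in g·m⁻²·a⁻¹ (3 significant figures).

r_corr = 15.5 g·m⁻²·a⁻¹

copper: f(T) = +0.126·(T−10) [T≤10 °C] = -1.3860
  Pd branch = 0.0053·Pd^0.26·e^(0.059·RH+f) = 0.7675 μm/a
  Sd branch = 0.01025·Sd^0.27·e^(0.036·RH+0.049·T) = 0.9582 μm/a
  r_corr = 0.7675 + 0.9582 = 1.726 μm/a
Convert to mass loss: 1.726 μm/a × 8.96 g/cm³ = 15.46 g·m⁻²·a⁻¹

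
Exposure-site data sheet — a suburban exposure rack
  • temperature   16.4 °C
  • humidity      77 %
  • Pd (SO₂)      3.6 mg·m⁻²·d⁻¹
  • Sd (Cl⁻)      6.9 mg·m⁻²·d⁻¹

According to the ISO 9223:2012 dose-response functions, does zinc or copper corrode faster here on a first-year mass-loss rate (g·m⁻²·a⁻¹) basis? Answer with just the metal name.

zinc: f(T) = -0.071·(T−10) [T>10 °C] = -0.4544
  Pd branch = 0.0129·Pd^0.44·e^(0.046·RH+f) = 0.4969 μm/a
  Sd branch = 0.0175·Sd^0.57·e^(0.008·RH+0.085·T) = 0.3927 μm/a
  sum: 0.4969 + 0.3927 → r_corr = 0.8897 μm/a
  mass loss = 0.8897 μm/a × 7.14 g/cm³ = 6.352 g·m⁻²·a⁻¹
copper: T>10 °C ⇒ hinge -0.080·(16.4−10) = -0.5120
  SO₂ term: 0.0053·3.6^0.26·exp(0.059·77-0.5120) = 0.4164
  Cl⁻ term: 0.01025·6.9^0.27·exp(0.036·77+0.049·16.4) = 0.6167
  r_corr = 0.4164 + 0.6167 = 1.033 μm/a
  mass loss = 1.033 μm/a × 8.96 g/cm³ = 9.257 g·m⁻²·a⁻¹
Ordering by g·m⁻²·a⁻¹: copper (9.26) > zinc (6.35)

copper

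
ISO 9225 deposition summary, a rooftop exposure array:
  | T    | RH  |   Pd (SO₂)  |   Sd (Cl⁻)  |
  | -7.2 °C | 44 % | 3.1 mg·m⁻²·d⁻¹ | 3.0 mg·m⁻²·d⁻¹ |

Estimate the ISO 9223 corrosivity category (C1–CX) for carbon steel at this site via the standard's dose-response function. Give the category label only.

C1

carbon steel: T≤10 °C ⇒ hinge +0.150·(-7.2−10) = -2.5800
  SO₂ term: 1.77·3.1^0.52·exp(0.02·44-2.5800) = 0.5823
  Sd branch = 0.102·Sd^0.62·e^(0.033·RH+0.04·T) = 0.6456 μm/a
  r_corr = 0.5823 + 0.6456 = 1.228 μm/a
Category bounds: 0…1.3 μm/a bracket r_corr ⇒ C1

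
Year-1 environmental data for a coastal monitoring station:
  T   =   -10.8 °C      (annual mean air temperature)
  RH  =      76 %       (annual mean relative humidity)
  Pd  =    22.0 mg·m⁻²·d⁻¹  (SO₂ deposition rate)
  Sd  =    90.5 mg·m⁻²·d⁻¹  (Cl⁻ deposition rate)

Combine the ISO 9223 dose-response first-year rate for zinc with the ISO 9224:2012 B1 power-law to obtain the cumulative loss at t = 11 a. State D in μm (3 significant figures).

zinc: T≤10 °C ⇒ hinge +0.038·(-10.8−10) = -0.7904
  SO₂ term: 0.0129·22.0^0.44·exp(0.046·76-0.7904) = 0.7521
  Cl⁻ term: 0.0175·90.5^0.57·exp(0.008·76+0.085·-10.8) = 0.1674
  sum: 0.7521 + 0.1674 → r_corr = 0.9195 μm/a
Power-law: D(11) = r_corr · 11^0.813
  D(11) = 0.9195 × 11^0.813 = 0.9195 × 7.025 = 6.46 μm

D(11) = 6.46 μm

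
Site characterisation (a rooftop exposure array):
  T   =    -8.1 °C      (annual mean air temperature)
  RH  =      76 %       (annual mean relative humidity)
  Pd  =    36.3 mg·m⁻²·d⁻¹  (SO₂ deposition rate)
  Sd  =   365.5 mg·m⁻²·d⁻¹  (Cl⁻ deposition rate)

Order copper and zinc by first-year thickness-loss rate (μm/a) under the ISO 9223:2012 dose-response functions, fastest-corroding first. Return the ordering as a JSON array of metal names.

copper: T≤10 °C ⇒ hinge +0.126·(-8.1−10) = -2.2806
  Pd branch = 0.0053·Pd^0.26·e^(0.059·RH+f) = 0.1221 μm/a
  Sd branch = 0.01025·Sd^0.27·e^(0.036·RH+0.049·T) = 0.5231 μm/a
  sum: 0.1221 + 0.5231 → r_corr = 0.6452 μm/a
zinc: T≤10 °C ⇒ hinge +0.038·(-8.1−10) = -0.6878
  Pd branch = 0.0129·Pd^0.44·e^(0.046·RH+f) = 1.039 μm/a
  Cl⁻ term: 0.0175·365.5^0.57·exp(0.008·76+0.085·-8.1) = 0.4666
  r_corr = 1.039 + 0.4666 = 1.505 μm/a
Ordering by μm/a: zinc (1.51) > copper (0.645)

["zinc", "copper"]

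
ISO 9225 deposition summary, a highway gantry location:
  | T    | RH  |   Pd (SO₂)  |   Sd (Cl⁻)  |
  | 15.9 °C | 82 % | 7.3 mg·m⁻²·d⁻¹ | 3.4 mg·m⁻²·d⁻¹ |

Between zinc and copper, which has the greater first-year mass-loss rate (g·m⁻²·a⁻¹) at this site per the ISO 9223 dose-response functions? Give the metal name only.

zinc: f(T) = -0.071·(T−10) [T>10 °C] = -0.4189
  sulphur-dioxide contribution → 0.8845 μm/a
  chloride contribution → 0.2617 μm/a
  ⇒ r_corr(zinc) = 1.146 μm/a
  mass loss = 1.146 μm/a × 7.14 g/cm³ = 8.184 g·m⁻²·a⁻¹
copper: temperature factor f = -0.080·(5.9) = -0.4720
  sulphur-dioxide contribution → 0.6996 μm/a
  chloride contribution → 0.5951 μm/a
  ⇒ r_corr(copper) = 1.295 μm/a
  mass loss = 1.295 μm/a × 8.96 g/cm³ = 11.6 g·m⁻²·a⁻¹
Ordering by g·m⁻²·a⁻¹: copper (11.6) > zinc (8.18)

copper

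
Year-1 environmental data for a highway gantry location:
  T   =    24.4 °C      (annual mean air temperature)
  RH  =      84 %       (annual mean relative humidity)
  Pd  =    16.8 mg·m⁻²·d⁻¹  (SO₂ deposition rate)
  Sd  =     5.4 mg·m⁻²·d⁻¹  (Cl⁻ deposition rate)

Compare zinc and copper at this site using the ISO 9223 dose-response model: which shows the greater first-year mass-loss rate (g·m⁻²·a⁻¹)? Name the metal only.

copper

zinc: temperature factor f = -0.071·(14.4) = -1.0224
  SO₂ term: 0.0129·16.8^0.44·exp(0.046·84-1.0224) = 0.7653
  Sd branch = 0.0175·Sd^0.57·e^(0.008·RH+0.085·T) = 0.713 μm/a
  r_corr = 0.7653 + 0.713 = 1.478 μm/a
  mass loss = 1.478 μm/a × 7.14 g/cm³ = 10.55 g·m⁻²·a⁻¹
copper: temperature factor f = -0.080·(14.4) = -1.1520
  SO₂ term: 0.0053·16.8^0.26·exp(0.059·84-1.1520) = 0.4954
  Sd branch = 0.01025·Sd^0.27·e^(0.036·RH+0.049·T) = 1.099 μm/a
  r_corr = 0.4954 + 1.099 = 1.594 μm/a
  mass loss = 1.594 μm/a × 8.96 g/cm³ = 14.29 g·m⁻²·a⁻¹
Ordering by g·m⁻²·a⁻¹: copper (14.3) > zinc (10.6)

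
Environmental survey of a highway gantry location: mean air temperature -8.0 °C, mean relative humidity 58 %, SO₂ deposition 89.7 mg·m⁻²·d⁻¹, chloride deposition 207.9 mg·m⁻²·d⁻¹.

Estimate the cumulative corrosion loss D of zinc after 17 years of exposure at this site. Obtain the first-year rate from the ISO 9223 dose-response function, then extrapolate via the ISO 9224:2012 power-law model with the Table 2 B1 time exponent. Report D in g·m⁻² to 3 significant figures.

zinc: f(T) = +0.038·(T−10) [T≤10 °C] = -0.6840
  sulphur-dioxide contribution → 0.6784 μm/a
  chloride contribution → 0.2954 μm/a
  total first-year rate 0.9738 μm/a
ISO 9224: D(t) = r_corr · t^b with b = 0.813 (zinc, B1)
  D(17) = 0.9738 × 17^0.813 = 0.9738 × 10.01 = 9.746 μm
  Mass loss = 9.746 μm × 7.14 g/cm³ = 69.58 g·m⁻²

D(17) = 69.6 g·m⁻²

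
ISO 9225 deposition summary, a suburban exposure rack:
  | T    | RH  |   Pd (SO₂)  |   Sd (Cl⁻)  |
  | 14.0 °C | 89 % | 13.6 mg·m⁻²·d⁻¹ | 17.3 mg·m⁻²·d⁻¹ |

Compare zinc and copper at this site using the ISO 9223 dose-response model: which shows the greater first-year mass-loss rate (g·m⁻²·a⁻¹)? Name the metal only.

zinc: temperature factor f = -0.071·(4.0) = -0.2840
  sulphur-dioxide contribution → 1.837 μm/a
  chloride contribution → 0.5953 μm/a
  ⇒ r_corr(zinc) = 2.432 μm/a
  mass loss = 2.432 μm/a × 7.14 g/cm³ = 17.36 g·m⁻²·a⁻¹
copper: temperature factor f = -0.080·(4.0) = -0.3200
  sulphur-dioxide contribution → 1.447 μm/a
  chloride contribution → 1.082 μm/a
  ⇒ r_corr(copper) = 2.53 μm/a
  mass loss = 2.53 μm/a × 8.96 g/cm³ = 22.66 g·m⁻²·a⁻¹
Ordering by g·m⁻²·a⁻¹: copper (22.7) > zinc (17.4)

copper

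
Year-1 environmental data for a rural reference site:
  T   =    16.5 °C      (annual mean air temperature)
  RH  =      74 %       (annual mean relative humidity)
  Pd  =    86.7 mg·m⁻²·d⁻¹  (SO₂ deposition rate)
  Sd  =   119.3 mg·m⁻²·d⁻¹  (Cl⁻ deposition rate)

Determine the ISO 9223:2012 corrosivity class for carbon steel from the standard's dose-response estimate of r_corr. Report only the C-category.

C5

carbon steel: f(T) = -0.054·(T−10) [T>10 °C] = -0.3510
  SO₂ term: 1.77·86.7^0.52·exp(0.02·74-0.3510) = 55.73
  Cl⁻ term: 0.102·119.3^0.62·exp(0.033·74+0.04·16.5) = 43.98
  r_corr = 55.73 + 43.98 = 99.71 μm/a
99.7 μm/a falls in (80, 200] for carbon steel → category C5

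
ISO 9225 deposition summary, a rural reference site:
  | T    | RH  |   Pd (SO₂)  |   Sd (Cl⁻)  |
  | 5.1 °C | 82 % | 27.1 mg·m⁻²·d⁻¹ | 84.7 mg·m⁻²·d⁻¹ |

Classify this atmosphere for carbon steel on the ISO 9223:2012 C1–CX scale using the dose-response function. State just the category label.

C4

carbon steel: T≤10 °C ⇒ hinge +0.150·(5.1−10) = -0.7350
  sulphur-dioxide contribution → 24.33 μm/a
  chloride contribution → 29.36 μm/a
  ⇒ r_corr(carbon steel) = 53.69 μm/a
ISO 9223 Table 2 (carbon steel): 50 < 53.7 ≤ 80 μm/a ⇒ C4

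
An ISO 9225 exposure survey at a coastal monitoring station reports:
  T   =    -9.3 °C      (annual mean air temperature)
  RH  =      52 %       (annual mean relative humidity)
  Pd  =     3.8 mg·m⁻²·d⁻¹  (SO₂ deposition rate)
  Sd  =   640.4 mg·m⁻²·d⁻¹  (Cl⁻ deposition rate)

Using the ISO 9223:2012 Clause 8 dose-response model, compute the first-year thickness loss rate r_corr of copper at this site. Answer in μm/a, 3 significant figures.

r_corr = 0.256 μm/a

copper: temperature factor f = +0.126·(-19.3) = -2.4318
  Pd branch = 0.0053·Pd^0.26·e^(0.059·RH+f) = 0.01417 μm/a
  Sd branch = 0.01025·Sd^0.27·e^(0.036·RH+0.049·T) = 0.2419 μm/a
  r_corr = 0.01417 + 0.2419 = 0.256 μm/a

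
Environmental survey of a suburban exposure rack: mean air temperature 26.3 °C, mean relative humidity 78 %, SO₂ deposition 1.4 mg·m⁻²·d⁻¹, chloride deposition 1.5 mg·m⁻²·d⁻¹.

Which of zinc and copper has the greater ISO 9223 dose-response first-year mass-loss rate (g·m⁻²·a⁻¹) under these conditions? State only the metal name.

copper

zinc: temperature factor f = -0.071·(16.3) = -1.1573
  Pd branch = 0.0129·Pd^0.44·e^(0.046·RH+f) = 0.17 μm/a
  Cl⁻ term: 0.0175·1.5^0.57·exp(0.008·78+0.085·26.3) = 0.3848
  sum: 0.17 + 0.3848 → r_corr = 0.5549 μm/a
  mass loss = 0.5549 μm/a × 7.14 g/cm³ = 3.962 g·m⁻²·a⁻¹
copper: temperature factor f = -0.080·(16.3) = -1.3040
  SO₂ term: 0.0053·1.4^0.26·exp(0.059·78-1.3040) = 0.1565
  Cl⁻ term: 0.01025·1.5^0.27·exp(0.036·78+0.049·26.3) = 0.6878
  r_corr = 0.1565 + 0.6878 = 0.8443 μm/a
  mass loss = 0.8443 μm/a × 8.96 g/cm³ = 7.565 g·m⁻²·a⁻¹
Ordering by g·m⁻²·a⁻¹: copper (7.56) > zinc (3.96)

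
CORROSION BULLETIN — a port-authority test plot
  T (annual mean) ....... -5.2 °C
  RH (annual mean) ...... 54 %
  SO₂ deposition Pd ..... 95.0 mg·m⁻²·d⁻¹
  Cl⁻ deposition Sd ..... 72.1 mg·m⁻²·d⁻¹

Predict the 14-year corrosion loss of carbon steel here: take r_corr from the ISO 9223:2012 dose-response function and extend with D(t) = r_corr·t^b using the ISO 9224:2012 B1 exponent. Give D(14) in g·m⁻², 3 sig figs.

carbon steel: f(T) = +0.150·(T−10) [T≤10 °C] = -2.2800
  SO₂ term: 1.77·95.0^0.52·exp(0.02·54-2.2800) = 5.692
  Cl⁻ term: 0.102·72.1^0.62·exp(0.033·54+0.04·-5.2) = 6.984
  sum: 5.692 + 6.984 → r_corr = 12.68 μm/a
ISO 9224: D(t) = r_corr · t^b with b = 0.523 (carbon steel, B1)
  D(14) = 12.68 × 14^0.523 = 12.68 × 3.976 = 50.4 μm
  Mass loss = 50.4 μm × 7.85 g/cm³ = 395.6 g·m⁻²

D(14) = 396 g·m⁻²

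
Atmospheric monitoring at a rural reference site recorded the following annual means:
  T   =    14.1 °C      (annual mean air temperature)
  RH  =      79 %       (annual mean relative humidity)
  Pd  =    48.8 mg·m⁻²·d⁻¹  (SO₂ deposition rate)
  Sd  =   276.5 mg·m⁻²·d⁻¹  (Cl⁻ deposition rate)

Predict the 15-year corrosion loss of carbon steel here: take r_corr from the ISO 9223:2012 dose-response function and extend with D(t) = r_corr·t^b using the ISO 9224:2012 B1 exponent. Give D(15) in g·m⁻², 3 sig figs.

carbon steel: f(T) = -0.054·(T−10) [T>10 °C] = -0.2214
  Pd branch = 1.77·Pd^0.52·e^(0.02·RH+f) = 52 μm/a
  Cl⁻ term: 0.102·276.5^0.62·exp(0.033·79+0.04·14.1) = 79.36
  sum: 52 + 79.36 → r_corr = 131.4 μm/a
Long-term exponent b (ISO 9224 Table 2, B1) = 0.523
  D(15) = 131.4 × 15^0.523 = 131.4 × 4.122 = 541.4 μm
  Mass loss = 541.4 μm × 7.85 g/cm³ = 4250 g·m⁻²

D(15) = 4.25e+03 g·m⁻²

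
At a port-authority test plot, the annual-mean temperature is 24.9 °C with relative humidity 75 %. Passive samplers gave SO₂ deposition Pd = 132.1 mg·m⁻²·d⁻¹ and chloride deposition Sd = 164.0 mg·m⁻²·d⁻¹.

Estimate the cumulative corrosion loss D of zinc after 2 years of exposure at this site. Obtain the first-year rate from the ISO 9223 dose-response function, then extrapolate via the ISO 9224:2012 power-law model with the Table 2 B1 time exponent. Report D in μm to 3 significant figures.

zinc: T>10 °C ⇒ hinge -0.071·(24.9−10) = -1.0579
  sulphur-dioxide contribution → 1.21 μm/a
  chloride contribution → 4.845 μm/a
  ⇒ r_corr(zinc) = 6.054 μm/a
Long-term exponent b (ISO 9224 Table 2, B1) = 0.813
  D(2) = 6.054 × 2^0.813 = 6.054 × 1.757 = 10.64 μm

D(2) = 10.6 μm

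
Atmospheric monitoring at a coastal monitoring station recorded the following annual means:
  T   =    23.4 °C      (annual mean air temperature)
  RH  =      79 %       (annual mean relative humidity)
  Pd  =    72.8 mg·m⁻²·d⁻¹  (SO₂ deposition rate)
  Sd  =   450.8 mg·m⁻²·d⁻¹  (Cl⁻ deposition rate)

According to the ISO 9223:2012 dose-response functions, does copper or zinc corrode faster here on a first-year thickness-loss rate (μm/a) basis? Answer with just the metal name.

copper: f(T) = -0.080·(T−10) [T>10 °C] = -1.0720
  Pd branch = 0.0053·Pd^0.26·e^(0.059·RH+f) = 0.5849 μm/a
  Sd branch = 0.01025·Sd^0.27·e^(0.036·RH+0.049·T) = 2.887 μm/a
  r_corr = 0.5849 + 2.887 = 3.472 μm/a
zinc: temperature factor f = -0.071·(13.4) = -0.9514
  SO₂ term: 0.0129·72.8^0.44·exp(0.046·79-0.9514) = 1.244
  Sd branch = 0.0175·Sd^0.57·e^(0.008·RH+0.085·T) = 7.836 μm/a
  r_corr = 1.244 + 7.836 = 9.08 μm/a
Ordering by μm/a: zinc (9.08) > copper (3.47)

zinc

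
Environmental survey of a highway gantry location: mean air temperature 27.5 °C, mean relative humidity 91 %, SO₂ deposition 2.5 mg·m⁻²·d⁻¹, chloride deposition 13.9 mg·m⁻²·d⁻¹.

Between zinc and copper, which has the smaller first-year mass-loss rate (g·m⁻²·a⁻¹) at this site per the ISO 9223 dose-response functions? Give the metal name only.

zinc

zinc: temperature factor f = -0.071·(17.5) = -1.2425
  SO₂ term: 0.0129·2.5^0.44·exp(0.046·91-1.2425) = 0.3665
  Cl⁻ term: 0.0175·13.9^0.57·exp(0.008·91+0.085·27.5) = 1.682
  sum: 0.3665 + 1.682 → r_corr = 2.049 μm/a
  mass loss = 2.049 μm/a × 7.14 g/cm³ = 14.63 g·m⁻²·a⁻¹
copper: f(T) = -0.080·(T−10) [T>10 °C] = -1.4000
  Pd branch = 0.0053·Pd^0.26·e^(0.059·RH+f) = 0.356 μm/a
  Sd branch = 0.01025·Sd^0.27·e^(0.036·RH+0.049·T) = 2.125 μm/a
  sum: 0.356 + 2.125 → r_corr = 2.481 μm/a
  mass loss = 2.481 μm/a × 8.96 g/cm³ = 22.23 g·m⁻²·a⁻¹
Ordering by g·m⁻²·a⁻¹: copper (22.2) > zinc (14.6)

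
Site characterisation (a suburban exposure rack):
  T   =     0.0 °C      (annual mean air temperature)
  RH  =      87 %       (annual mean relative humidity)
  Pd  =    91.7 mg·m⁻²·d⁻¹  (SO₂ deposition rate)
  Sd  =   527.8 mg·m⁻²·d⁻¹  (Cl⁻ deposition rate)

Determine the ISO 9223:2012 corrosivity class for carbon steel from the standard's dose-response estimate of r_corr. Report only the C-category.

C5

carbon steel: f(T) = +0.150·(T−10) [T≤10 °C] = -1.5000
  Pd branch = 1.77·Pd^0.52·e^(0.02·RH+f) = 23.59 μm/a
  Sd branch = 0.102·Sd^0.62·e^(0.033·RH+0.04·T) = 87.78 μm/a
  r_corr = 23.59 + 87.78 = 111.4 μm/a
ISO 9223 Table 2 (carbon steel): 80 < 111 ≤ 200 μm/a ⇒ C5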